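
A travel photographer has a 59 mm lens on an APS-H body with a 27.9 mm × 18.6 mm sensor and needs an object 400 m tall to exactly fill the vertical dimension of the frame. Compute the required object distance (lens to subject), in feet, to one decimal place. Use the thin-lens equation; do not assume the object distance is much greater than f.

4163.0 ft

W: 400 m = 400000 mm.
Magnification m = h/W = dᵢ/dₒ; combined with 1/f = 1/dₒ + 1/dᵢ this gives dₒ = f·(1 + W/h).
dₒ = 59 mm × (1 + 400000/18.6) = 59 × 21506.3763 ≈ 1268876.204 mm = 1268876.204/304.8 ft = 4162.98 ft.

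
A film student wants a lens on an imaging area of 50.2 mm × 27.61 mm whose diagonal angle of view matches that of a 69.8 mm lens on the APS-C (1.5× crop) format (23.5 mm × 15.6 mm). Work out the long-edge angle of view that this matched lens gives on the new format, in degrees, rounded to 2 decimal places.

Sensor diagonal = √(23.5² + 15.6²) = √795.6100 ≈ 28.2066 mm.
Sensor diagonal = √(50.2² + 27.61²) = √3282.3521 ≈ 57.2918 mm.
Equal diagonal AOV ⇒ f₂ = f₁ · 57.2918/28.2066 = 69.8 × 2.03115 ≈ 141.7744 mm.
Long-edge AOV on the new format = 2·arctan(50.2 / (2 × 141.7744)) = 2·arctan(0.17704) ≈ 20.0794°.

20.08°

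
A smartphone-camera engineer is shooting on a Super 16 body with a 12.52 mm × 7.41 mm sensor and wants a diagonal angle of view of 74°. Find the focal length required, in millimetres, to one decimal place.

Sensor diagonal = √(12.52² + 7.41²) = √211.6585 ≈ 14.5485 mm.
From α = 2·arctan(d/2f) we get f = d / (2·tan(α/2)).
With d = 14.5485 mm and α/2 = 37°, tan(α/2) ≈ 0.75355, so f ≈ 14.5485 / 1.50711 ≈ 9.6532 mm.

9.7 mm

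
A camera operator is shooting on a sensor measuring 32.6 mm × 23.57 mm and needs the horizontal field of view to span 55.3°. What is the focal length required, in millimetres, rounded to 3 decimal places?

From α = 2·arctan(w/2f) we get f = w / (2·tan(α/2)).
With w = 32.6 mm and α/2 = 27.65°, tan(α/2) ≈ 0.52390, so f ≈ 32.6 / 1.04780 ≈ 31.1129 mm.

31.113 mm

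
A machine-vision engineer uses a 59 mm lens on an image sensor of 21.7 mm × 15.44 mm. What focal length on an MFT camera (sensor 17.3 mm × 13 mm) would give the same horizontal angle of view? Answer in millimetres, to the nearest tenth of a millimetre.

47.0 mm

Equal angle of view means equal width/f ratio, so f₂ = f₁ · (width₂/width₁) = 59 × 17.3/21.7.
f₂ = 59 × 0.79724 ≈ 47.037 mm.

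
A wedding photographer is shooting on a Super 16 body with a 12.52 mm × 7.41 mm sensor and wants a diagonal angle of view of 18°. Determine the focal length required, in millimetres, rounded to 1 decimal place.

45.9 mm

Sensor diagonal = √(12.52² + 7.41²) = √211.6585 ≈ 14.5485 mm.
From α = 2·arctan(d/2f) we get f = d / (2·tan(α/2)).
With d = 14.5485 mm and α/2 = 9°, tan(α/2) ≈ 0.15838, so f ≈ 14.5485 / 0.31677 ≈ 45.9278 mm.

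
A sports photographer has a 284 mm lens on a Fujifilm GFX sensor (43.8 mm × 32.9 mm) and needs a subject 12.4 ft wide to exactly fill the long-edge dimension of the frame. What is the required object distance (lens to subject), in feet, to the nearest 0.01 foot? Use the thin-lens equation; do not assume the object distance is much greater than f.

W: 12.4 ft × 304.8 mm/ft = 3779.52 mm.
Magnification m = w/W = dᵢ/dₒ; combined with 1/f = 1/dₒ + 1/dᵢ this gives dₒ = f·(1 + W/w).
dₒ = 284 mm × (1 + 3779.52/43.8) = 284 × 87.2904 ≈ 24790.476 mm = 24790.476/304.8 ft = 81.3336 ft.

81.33 ft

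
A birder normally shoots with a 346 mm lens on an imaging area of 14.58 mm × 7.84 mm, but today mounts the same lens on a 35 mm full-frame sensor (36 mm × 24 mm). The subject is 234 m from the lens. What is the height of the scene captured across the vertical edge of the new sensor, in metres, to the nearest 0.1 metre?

The focal length stays 346 mm; the relevant sensor dimension is now h = 24 mm. Object distance dₒ = 234 m = 234000 mm.
Thin-lens field height W = h·(dₒ − f)/f = 24 × (234000 − 346)/346 ≈ 16207.214 mm = 16.2072 m.

16.2 m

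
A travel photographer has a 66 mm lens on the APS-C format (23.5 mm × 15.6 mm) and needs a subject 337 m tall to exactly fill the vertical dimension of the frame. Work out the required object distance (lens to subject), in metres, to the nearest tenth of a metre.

1425.8 m

W: 337 m = 337000 mm.
Magnification m = h/W = dᵢ/dₒ; combined with 1/f = 1/dₒ + 1/dᵢ this gives dₒ = f·(1 + W/h).
dₒ = 66 mm × (1 + 337000/15.6) = 66 × 21603.5641 ≈ 1425835.231 mm = 1425.84 m.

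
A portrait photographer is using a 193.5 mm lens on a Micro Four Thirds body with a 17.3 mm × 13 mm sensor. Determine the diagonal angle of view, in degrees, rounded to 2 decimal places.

Sensor diagonal = √(17.3² + 13²) = √468.2900 ≈ 21.6400 mm.
Angle of view α = 2·arctan(d/2f) with d = 21.6400 mm and f = 193.5 mm.
d/2f = 0.05592; arctan(0.05592) ≈ 3.2005°, so α ≈ 6.4010°.

6.40°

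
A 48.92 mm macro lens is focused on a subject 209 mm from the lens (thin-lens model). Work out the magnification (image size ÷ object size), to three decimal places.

Thin lens: 1/f = 1/dₒ + 1/dᵢ → 1/dᵢ = 1/48.92 − 1/209 = 0.0156568 mm⁻¹, so dᵢ ≈ 63.8698 mm.
Magnification m = dᵢ/dₒ = 63.8698/209 ≈ 0.30560.

0.306×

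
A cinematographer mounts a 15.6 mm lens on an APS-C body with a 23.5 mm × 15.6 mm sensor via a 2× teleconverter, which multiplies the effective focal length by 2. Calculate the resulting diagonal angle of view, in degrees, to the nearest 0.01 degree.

48.65°

Effective focal length f = 15.6 × 2 = 31.2 mm.
Sensor diagonal = √(23.5² + 15.6²) = √795.6100 ≈ 28.2066 mm.
α = 2·arctan(28.207 / (2 × 31.2)) = 2·arctan(0.45203) ≈ 48.6486°.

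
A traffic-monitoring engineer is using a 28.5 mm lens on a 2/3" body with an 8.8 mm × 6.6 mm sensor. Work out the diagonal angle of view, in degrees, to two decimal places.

Sensor diagonal = √(8.8² + 6.6²) = √121.0000 ≈ 11.0000 mm.
Angle of view α = 2·arctan(d/2f) with d = 11.0000 mm and f = 28.5 mm.
d/2f = 0.19298; arctan(0.19298) ≈ 10.9228°, so α ≈ 21.8456°.

21.85°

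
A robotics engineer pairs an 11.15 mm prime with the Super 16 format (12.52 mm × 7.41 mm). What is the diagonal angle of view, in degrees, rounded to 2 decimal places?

Sensor diagonal = √(12.52² + 7.41²) = √211.6585 ≈ 14.5485 mm.
Angle of view α = 2·arctan(d/2f) with d = 14.5485 mm and f = 11.15 mm.
d/2f = 0.65240; arctan(0.65240) ≈ 33.1204°, so α ≈ 66.2407°.

66.24°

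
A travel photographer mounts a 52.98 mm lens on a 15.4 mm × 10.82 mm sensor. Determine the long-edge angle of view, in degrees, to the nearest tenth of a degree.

Angle of view α = 2·arctan(w/2f) with w = 15.4 mm and f = 52.98 mm.
w/2f = 0.14534; arctan(0.14534) ≈ 8.2693°, so α ≈ 16.5387°.

16.5°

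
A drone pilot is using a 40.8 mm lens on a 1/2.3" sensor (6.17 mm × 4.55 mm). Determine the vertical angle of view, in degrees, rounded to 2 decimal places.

6.38°

Angle of view α = 2·arctan(h/2f) with h = 4.55 mm and f = 40.8 mm.
h/2f = 0.05576; arctan(0.05576) ≈ 3.1915°, so α ≈ 6.3830°.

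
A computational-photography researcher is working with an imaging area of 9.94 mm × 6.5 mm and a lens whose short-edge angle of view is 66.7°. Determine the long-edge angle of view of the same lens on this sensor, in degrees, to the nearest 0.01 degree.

From the short-edge AOV: f = 6.5 / (2·tan(33.35°)) = 6.5 / 1.31625 ≈ 4.9383 mm.
Long-edge AOV = 2·arctan(9.94 / (2 × 4.9383)) = 2·arctan(1.00643) ≈ 90.3671°.

90.37°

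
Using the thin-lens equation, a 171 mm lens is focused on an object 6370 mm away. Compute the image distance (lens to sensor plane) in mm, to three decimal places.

175.717 mm

1/dᵢ = 1/f − 1/dₒ = 1/171 − 1/6370 = 0.0056910 mm⁻¹.
dᵢ = 1/0.0056910 ≈ 175.7171 mm.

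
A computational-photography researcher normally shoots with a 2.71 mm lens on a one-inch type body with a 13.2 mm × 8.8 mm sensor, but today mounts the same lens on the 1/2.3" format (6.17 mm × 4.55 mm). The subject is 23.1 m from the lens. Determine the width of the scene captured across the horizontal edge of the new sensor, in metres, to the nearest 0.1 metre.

The focal length stays 2.71 mm; the relevant sensor dimension is now w = 6.17 mm. Object distance dₒ = 23.1 m = 23100 mm.
Thin-lens field width W = w·(dₒ − f)/f = 6.17 × (23100 − 2.71)/2.71 ≈ 52586.819 mm = 52.5868 m.

52.6 m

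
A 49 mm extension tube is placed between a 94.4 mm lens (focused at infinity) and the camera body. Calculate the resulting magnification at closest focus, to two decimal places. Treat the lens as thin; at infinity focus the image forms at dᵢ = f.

0.52×

The tube moves the image plane from f to f + e, so dᵢ = 94.4 + 49 = 143.4 mm. Focus is achieved when 1/f = 1/dₒ + 1/dᵢ, giving dₒ = 1/(1/f − 1/(f+e)).
Magnification m = dᵢ/dₒ = (f+e)·(1/f − 1/(f+e)) = e/f = 49/94.4 ≈ 0.5191.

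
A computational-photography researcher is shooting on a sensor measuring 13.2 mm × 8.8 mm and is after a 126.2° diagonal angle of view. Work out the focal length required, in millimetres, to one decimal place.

Sensor diagonal = √(13.2² + 8.8²) = √251.6800 ≈ 15.8644 mm.
From α = 2·arctan(d/2f) we get f = d / (2·tan(α/2)).
With d = 15.8644 mm and α/2 = 63.1°, tan(α/2) ≈ 1.97111, so f ≈ 15.8644 / 3.94222 ≈ 4.0242 mm.

4.0 mm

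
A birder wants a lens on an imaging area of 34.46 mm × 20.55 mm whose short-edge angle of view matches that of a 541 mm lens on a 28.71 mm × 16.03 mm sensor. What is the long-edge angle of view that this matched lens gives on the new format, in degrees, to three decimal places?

Equal short-edge AOV ⇒ f₂ = f₁ · 20.55/16.03 = 541 × 1.28197 ≈ 693.5465 mm.
Long-edge AOV on the new format = 2·arctan(34.46 / (2 × 693.5465)) = 2·arctan(0.02484) ≈ 2.8462°.

2.846°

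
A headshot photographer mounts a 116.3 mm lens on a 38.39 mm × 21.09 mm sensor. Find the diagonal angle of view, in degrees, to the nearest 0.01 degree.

Sensor diagonal = √(38.39² + 21.09²) = √1918.5802 ≈ 43.8016 mm.
Angle of view α = 2·arctan(d/2f) with d = 43.8016 mm and f = 116.3 mm.
d/2f = 0.18831; arctan(0.18831) ≈ 10.6646°, so α ≈ 21.3293°.

21.33°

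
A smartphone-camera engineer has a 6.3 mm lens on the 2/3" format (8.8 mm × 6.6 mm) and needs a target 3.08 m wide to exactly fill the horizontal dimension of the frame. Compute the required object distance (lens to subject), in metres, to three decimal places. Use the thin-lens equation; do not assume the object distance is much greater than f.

W: 3.08 m = 3080 mm.
Magnification m = w/W = dᵢ/dₒ; combined with 1/f = 1/dₒ + 1/dᵢ this gives dₒ = f·(1 + W/w).
dₒ = 6.3 mm × (1 + 3080/8.8) = 6.3 × 351.0000 ≈ 2211.300 mm = 2.2113 m.

2.211 m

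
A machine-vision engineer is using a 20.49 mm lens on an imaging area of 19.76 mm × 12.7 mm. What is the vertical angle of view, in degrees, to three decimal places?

34.437°

Angle of view α = 2·arctan(h/2f) with h = 12.7 mm and f = 20.49 mm.
h/2f = 0.30991; arctan(0.30991) ≈ 17.2186°, so α ≈ 34.4372°.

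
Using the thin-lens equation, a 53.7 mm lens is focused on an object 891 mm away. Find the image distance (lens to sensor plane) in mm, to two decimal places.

57.14 mm

1/dᵢ = 1/f − 1/dₒ = 1/53.7 − 1/891 = 0.0174996 mm⁻¹.
dᵢ = 1/0.0174996 ≈ 57.1440 mm.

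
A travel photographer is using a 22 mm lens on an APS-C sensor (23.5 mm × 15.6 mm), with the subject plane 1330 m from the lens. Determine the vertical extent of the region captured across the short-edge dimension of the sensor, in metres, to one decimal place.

943.1 m

dₒ: 1330 m = 1.33e+06 mm.
Similar triangles through the lens centre give W/dₒ = h/dᵢ; with 1/f = 1/dₒ + 1/dᵢ this gives W = h·(dₒ − f)/f.
W = 15.6 mm × (1.33e+06 − 22) / 22 = 15.6 × 60453.5455 ≈ 943075.309 mm = 943.075 m.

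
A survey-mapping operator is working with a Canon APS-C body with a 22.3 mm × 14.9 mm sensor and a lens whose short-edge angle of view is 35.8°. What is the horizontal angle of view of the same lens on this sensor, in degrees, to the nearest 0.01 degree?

51.60°

From the short-edge AOV: f = 14.9 / (2·tan(17.9°)) = 14.9 / 0.64598 ≈ 23.0656 mm.
Horizontal AOV = 2·arctan(22.3 / (2 × 23.0656)) = 2·arctan(0.48340) ≈ 51.5985°.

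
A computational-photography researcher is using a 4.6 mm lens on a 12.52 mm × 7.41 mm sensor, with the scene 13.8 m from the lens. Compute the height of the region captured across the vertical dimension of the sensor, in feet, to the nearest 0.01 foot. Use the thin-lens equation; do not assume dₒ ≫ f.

72.91 ft

dₒ: 13.8 m = 13800 mm.
Similar triangles through the lens centre give W/dₒ = h/dᵢ; with 1/f = 1/dₒ + 1/dᵢ this gives W = h·(dₒ − f)/f.
W = 7.41 mm × (13800 − 4.6) / 4.6 = 7.41 × 2999.0000 ≈ 22222.590 mm = 22222.590/304.8 ft = 72.9088 ft.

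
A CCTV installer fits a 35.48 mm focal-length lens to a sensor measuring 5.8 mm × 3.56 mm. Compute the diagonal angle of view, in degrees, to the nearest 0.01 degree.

10.96°

Sensor diagonal = √(5.8² + 3.56²) = √46.3136 ≈ 6.8054 mm.
Angle of view α = 2·arctan(d/2f) with d = 6.8054 mm and f = 35.48 mm.
d/2f = 0.09590; arctan(0.09590) ≈ 5.4782°, so α ≈ 10.9564°.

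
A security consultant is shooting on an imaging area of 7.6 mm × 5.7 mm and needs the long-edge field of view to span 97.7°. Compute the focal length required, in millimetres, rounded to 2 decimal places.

From α = 2·arctan(w/2f) we get f = w / (2·tan(α/2)).
With w = 7.6 mm and α/2 = 48.85°, tan(α/2) ≈ 1.14430, so f ≈ 7.6 / 2.28861 ≈ 3.3208 mm.

3.32 mm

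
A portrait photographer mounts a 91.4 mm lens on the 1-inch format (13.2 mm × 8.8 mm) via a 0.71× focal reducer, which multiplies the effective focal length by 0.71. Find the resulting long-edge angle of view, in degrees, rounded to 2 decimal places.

Effective focal length f = 91.4 × 0.71 = 64.894 mm.
α = 2·arctan(13.2 / (2 × 64.894)) = 2·arctan(0.10170) ≈ 11.6145°.

11.61°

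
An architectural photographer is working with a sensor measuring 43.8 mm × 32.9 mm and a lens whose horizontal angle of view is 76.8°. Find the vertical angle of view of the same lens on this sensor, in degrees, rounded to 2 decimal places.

61.53°

From the horizontal AOV: f = 43.8 / (2·tan(38.4°)) = 43.8 / 1.58518 ≈ 27.6309 mm.
Vertical AOV = 2·arctan(32.9 / (2 × 27.6309)) = 2·arctan(0.59535) ≈ 61.5347°.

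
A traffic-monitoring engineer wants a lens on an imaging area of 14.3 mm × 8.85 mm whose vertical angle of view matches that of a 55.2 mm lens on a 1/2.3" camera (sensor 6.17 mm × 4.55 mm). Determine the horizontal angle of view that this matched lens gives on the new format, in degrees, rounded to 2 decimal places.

7.62°

Equal vertical AOV ⇒ f₂ = f₁ · 8.85/4.55 = 55.2 × 1.94505 ≈ 107.3670 mm.
Horizontal AOV on the new format = 2·arctan(14.3 / (2 × 107.3670)) = 2·arctan(0.06659) ≈ 7.6199°.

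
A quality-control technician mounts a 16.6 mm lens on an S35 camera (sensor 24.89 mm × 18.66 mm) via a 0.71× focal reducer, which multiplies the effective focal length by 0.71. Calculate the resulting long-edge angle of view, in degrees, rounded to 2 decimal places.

Effective focal length f = 16.6 × 0.71 = 11.786 mm.
α = 2·arctan(24.89 / (2 × 11.786)) = 2·arctan(1.05591) ≈ 93.1157°.

93.12°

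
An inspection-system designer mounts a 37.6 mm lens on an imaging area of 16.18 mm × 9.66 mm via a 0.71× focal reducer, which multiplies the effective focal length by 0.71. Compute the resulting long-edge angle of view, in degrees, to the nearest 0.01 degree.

33.72°

Effective focal length f = 37.6 × 0.71 = 26.696 mm.
α = 2·arctan(16.18 / (2 × 26.696)) = 2·arctan(0.30304) ≈ 33.7180°.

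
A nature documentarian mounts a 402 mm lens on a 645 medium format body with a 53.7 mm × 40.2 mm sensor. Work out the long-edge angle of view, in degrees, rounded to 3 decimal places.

Angle of view α = 2·arctan(w/2f) with w = 53.7 mm and f = 402 mm.
w/2f = 0.06679; arctan(0.06679) ≈ 3.8212°, so α ≈ 7.6423°.

7.642°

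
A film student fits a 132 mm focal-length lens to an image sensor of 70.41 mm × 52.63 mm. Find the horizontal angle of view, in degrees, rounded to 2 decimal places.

29.87°

Angle of view α = 2·arctan(w/2f) with w = 70.41 mm and f = 132 mm.
w/2f = 0.26670; arctan(0.26670) ≈ 14.9334°, so α ≈ 29.8669°.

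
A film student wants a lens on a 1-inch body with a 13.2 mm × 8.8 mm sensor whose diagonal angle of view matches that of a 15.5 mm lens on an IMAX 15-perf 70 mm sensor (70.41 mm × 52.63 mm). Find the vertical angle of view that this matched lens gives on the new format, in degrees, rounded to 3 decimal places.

Sensor diagonal = √(70.41² + 52.63²) = √7727.4850 ≈ 87.9061 mm.
Sensor diagonal = √(13.2² + 8.8²) = √251.6800 ≈ 15.8644 mm.
Equal diagonal AOV ⇒ f₂ = f₁ · 15.8644/87.9061 = 15.5 × 0.18047 ≈ 2.7973 mm.
Vertical AOV on the new format = 2·arctan(8.8 / (2 × 2.7973)) = 2·arctan(1.57295) ≈ 115.1079°.

115.108°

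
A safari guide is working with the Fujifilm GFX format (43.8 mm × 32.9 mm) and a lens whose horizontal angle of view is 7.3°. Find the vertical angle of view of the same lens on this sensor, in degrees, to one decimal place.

5.5°

From the horizontal AOV: f = 43.8 / (2·tan(3.65°)) = 43.8 / 0.12758 ≈ 343.3095 mm.
Vertical AOV = 2·arctan(32.9 / (2 × 343.3095)) = 2·arctan(0.04792) ≈ 5.4866°.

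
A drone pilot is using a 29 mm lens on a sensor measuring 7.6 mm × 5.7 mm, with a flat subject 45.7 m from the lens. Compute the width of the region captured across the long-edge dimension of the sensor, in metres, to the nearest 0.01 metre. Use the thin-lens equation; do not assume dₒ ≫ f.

11.97 m

dₒ: 45.7 m = 45700 mm.
Similar triangles through the lens centre give W/dₒ = w/dᵢ; with 1/f = 1/dₒ + 1/dᵢ this gives W = w·(dₒ − f)/f.
W = 7.6 mm × (45700 − 29) / 29 = 7.6 × 1574.8621 ≈ 11968.952 mm = 11.969 m.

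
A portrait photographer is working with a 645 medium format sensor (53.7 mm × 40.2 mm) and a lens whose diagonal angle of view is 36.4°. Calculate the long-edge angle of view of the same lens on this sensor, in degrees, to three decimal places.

Sensor diagonal = √(53.7² + 40.2²) = √4499.7300 ≈ 67.0800 mm.
From the diagonal AOV: f = 67.0800 / (2·tan(18.2°)) = 67.0800 / 0.65757 ≈ 102.0125 mm.
Long-edge AOV = 2·arctan(53.7 / (2 × 102.0125)) = 2·arctan(0.26320) ≈ 29.4920°.

29.492°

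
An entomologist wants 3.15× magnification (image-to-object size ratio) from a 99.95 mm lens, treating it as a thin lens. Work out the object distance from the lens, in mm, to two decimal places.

131.68 mm

With m = dᵢ/dₒ and 1/f = 1/dₒ + 1/dᵢ, substituting dᵢ = m·dₒ gives 1/f = (1 + 1/m)/dₒ, hence dₒ = f·(1 + 1/m).
dₒ = 99.95 × (1 + 1/3.15) = 99.95 × 1.31746 ≈ 131.680 mm.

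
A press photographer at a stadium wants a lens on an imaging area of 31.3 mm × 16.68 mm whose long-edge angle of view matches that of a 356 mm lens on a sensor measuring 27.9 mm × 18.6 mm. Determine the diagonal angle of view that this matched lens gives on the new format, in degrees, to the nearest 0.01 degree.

Equal long-edge AOV ⇒ f₂ = f₁ · 31.3/27.9 = 356 × 1.12186 ≈ 399.3835 mm.
Sensor diagonal = √(31.3² + 16.68²) = √1257.9124 ≈ 35.4671 mm.
Diagonal AOV on the new format = 2·arctan(35.4671 / (2 × 399.3835)) = 2·arctan(0.04440) ≈ 5.0848°.

5.08°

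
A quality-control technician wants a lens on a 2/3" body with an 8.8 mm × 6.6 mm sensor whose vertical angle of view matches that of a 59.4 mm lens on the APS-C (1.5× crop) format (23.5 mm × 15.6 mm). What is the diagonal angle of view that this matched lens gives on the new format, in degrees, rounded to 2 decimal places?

Equal vertical AOV ⇒ f₂ = f₁ · 6.6/15.6 = 59.4 × 0.42308 ≈ 25.1308 mm.
Sensor diagonal = √(8.8² + 6.6²) = √121.0000 ≈ 11.0000 mm.
Diagonal AOV on the new format = 2·arctan(11.0000 / (2 × 25.1308)) = 2·arctan(0.21886) ≈ 24.6897°.

24.69°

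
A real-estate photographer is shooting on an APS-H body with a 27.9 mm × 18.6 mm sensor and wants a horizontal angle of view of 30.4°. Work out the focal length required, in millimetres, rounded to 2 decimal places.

51.34 mm

From α = 2·arctan(w/2f) we get f = w / (2·tan(α/2)).
With w = 27.9 mm and α/2 = 15.2°, tan(α/2) ≈ 0.27169, so f ≈ 27.9 / 0.54339 ≈ 51.3445 mm.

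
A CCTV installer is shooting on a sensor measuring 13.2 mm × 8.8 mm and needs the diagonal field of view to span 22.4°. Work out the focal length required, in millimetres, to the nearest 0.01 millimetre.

40.06 mm

Sensor diagonal = √(13.2² + 8.8²) = √251.6800 ≈ 15.8644 mm.
From α = 2·arctan(d/2f) we get f = d / (2·tan(α/2)).
With d = 15.8644 mm and α/2 = 11.2°, tan(α/2) ≈ 0.19801, so f ≈ 15.8644 / 0.39601 ≈ 40.0606 mm.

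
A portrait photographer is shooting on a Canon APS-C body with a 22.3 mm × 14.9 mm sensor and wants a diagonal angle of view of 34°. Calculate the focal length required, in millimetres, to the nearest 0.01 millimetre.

Sensor diagonal = √(22.3² + 14.9²) = √719.3000 ≈ 26.8198 mm.
From α = 2·arctan(d/2f) we get f = d / (2·tan(α/2)).
With d = 26.8198 mm and α/2 = 17°, tan(α/2) ≈ 0.30573, so f ≈ 26.8198 / 0.61146 ≈ 43.8618 mm.

43.86 mm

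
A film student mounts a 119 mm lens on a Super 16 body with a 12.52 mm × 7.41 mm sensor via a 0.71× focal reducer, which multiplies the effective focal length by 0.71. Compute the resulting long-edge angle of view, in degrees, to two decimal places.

Effective focal length f = 119 × 0.71 = 84.49 mm.
α = 2·arctan(12.52 / (2 × 84.49)) = 2·arctan(0.07409) ≈ 8.4748°.

8.47°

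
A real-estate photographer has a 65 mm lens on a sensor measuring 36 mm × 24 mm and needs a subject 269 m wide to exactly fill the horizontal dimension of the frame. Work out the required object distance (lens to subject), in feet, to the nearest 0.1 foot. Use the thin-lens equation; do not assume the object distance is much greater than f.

W: 269 m = 269000 mm.
Magnification m = w/W = dᵢ/dₒ; combined with 1/f = 1/dₒ + 1/dᵢ this gives dₒ = f·(1 + W/w).
dₒ = 65 mm × (1 + 269000/36) = 65 × 7473.2222 ≈ 485759.444 mm = 485759.444/304.8 ft = 1593.7 ft.

1593.7 ft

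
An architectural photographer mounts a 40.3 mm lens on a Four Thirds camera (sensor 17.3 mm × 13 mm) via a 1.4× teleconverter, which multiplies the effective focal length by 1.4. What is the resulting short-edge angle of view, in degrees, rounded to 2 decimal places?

Effective focal length f = 40.3 × 1.4 = 56.42 mm.
α = 2·arctan(13 / (2 × 56.42)) = 2·arctan(0.11521) ≈ 13.1438°.

13.14°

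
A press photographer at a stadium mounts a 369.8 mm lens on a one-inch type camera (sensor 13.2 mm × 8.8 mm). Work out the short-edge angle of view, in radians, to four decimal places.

Angle of view α = 2·arctan(h/2f) with h = 8.8 mm and f = 369.8 mm.
h/2f = 0.01190; arctan(0.01190) ≈ 0.0119 rad, so α ≈ 0.0238 rad.

0.0238 rad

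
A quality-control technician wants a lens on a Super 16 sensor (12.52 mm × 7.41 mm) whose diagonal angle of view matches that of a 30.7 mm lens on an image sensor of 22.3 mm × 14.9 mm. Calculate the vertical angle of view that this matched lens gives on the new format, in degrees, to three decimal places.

Sensor diagonal = √(22.3² + 14.9²) = √719.3000 ≈ 26.8198 mm.
Sensor diagonal = √(12.52² + 7.41²) = √211.6585 ≈ 14.5485 mm.
Equal diagonal AOV ⇒ f₂ = f₁ · 14.5485/26.8198 = 30.7 × 0.54245 ≈ 16.6533 mm.
Vertical AOV on the new format = 2·arctan(7.41 / (2 × 16.6533)) = 2·arctan(0.22248) ≈ 25.0855°.

25.086°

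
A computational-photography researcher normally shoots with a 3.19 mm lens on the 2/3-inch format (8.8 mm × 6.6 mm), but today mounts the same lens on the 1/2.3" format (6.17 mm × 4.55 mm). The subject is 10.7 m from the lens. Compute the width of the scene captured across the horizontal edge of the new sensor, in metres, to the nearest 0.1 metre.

The focal length stays 3.19 mm; the relevant sensor dimension is now w = 6.17 mm. Object distance dₒ = 10.7 m = 10700 mm.
Thin-lens field width W = w·(dₒ − f)/f = 6.17 × (10700 − 3.19)/3.19 ≈ 20689.441 mm = 20.6894 m.

20.7 m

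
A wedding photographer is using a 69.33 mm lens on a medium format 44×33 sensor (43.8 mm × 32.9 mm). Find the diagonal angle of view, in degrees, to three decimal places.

Sensor diagonal = √(43.8² + 32.9²) = √3000.8500 ≈ 54.7800 mm.
Angle of view α = 2·arctan(d/2f) with d = 54.7800 mm and f = 69.33 mm.
d/2f = 0.39507; arctan(0.39507) ≈ 21.5573°, so α ≈ 43.1147°.

43.115°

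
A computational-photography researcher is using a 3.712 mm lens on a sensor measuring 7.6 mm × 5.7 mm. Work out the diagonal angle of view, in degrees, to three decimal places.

Sensor diagonal = √(7.6² + 5.7²) = √90.2500 ≈ 9.5000 mm.
Angle of view α = 2·arctan(d/2f) with d = 9.5000 mm and f = 3.712 mm.
d/2f = 1.27963; arctan(1.27963) ≈ 51.9933°, so α ≈ 103.9866°.

103.987°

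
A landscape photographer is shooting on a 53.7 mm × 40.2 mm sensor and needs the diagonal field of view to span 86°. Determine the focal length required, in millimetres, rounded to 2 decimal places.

Sensor diagonal = √(53.7² + 40.2²) = √4499.7300 ≈ 67.0800 mm.
From α = 2·arctan(d/2f) we get f = d / (2·tan(α/2)).
With d = 67.0800 mm and α/2 = 43°, tan(α/2) ≈ 0.93252, so f ≈ 67.0800 / 1.86503 ≈ 35.9673 mm.

35.97 mm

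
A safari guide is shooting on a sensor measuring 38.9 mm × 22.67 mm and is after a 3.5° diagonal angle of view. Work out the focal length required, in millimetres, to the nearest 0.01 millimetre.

Sensor diagonal = √(38.9² + 22.67²) = √2027.1389 ≈ 45.0238 mm.
From α = 2·arctan(d/2f) we get f = d / (2·tan(α/2)).
With d = 45.0238 mm and α/2 = 1.75°, tan(α/2) ≈ 0.03055, so f ≈ 45.0238 / 0.06111 ≈ 736.8198 mm.

736.82 mm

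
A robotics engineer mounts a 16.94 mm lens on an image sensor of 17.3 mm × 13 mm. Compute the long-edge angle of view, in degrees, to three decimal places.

54.100°

Angle of view α = 2·arctan(w/2f) with w = 17.3 mm and f = 16.94 mm.
w/2f = 0.51063; arctan(0.51063) ≈ 27.0500°, so α ≈ 54.1001°.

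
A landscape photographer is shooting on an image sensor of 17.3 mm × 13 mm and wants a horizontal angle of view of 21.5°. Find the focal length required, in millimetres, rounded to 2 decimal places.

From α = 2·arctan(w/2f) we get f = w / (2·tan(α/2)).
With w = 17.3 mm and α/2 = 10.75°, tan(α/2) ≈ 0.18986, so f ≈ 17.3 / 0.37971 ≈ 45.5609 mm.

45.56 mm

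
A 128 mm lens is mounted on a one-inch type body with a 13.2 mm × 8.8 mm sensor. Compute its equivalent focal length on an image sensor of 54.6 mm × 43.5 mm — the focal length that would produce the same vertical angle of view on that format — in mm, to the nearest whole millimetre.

Equal angle of view means equal height/f ratio, so f₂ = f₁ · (height₂/height₁) = 128 × 43.5/8.8.
f₂ = 128 × 4.94318 ≈ 632.727 mm.

633 mm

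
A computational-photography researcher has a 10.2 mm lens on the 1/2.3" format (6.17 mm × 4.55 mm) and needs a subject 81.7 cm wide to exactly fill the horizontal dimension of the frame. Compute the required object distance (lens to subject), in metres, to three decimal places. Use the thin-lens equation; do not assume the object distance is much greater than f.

W: 81.7 cm = 817 mm.
Magnification m = w/W = dᵢ/dₒ; combined with 1/f = 1/dₒ + 1/dᵢ this gives dₒ = f·(1 + W/w).
dₒ = 10.2 mm × (1 + 817/6.17) = 10.2 × 133.4149 ≈ 1360.832 mm = 1.36083 m.

1.361 m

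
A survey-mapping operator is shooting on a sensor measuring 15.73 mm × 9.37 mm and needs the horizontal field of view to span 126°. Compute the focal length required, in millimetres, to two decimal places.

4.01 mm

From α = 2·arctan(w/2f) we get f = w / (2·tan(α/2)).
With w = 15.73 mm and α/2 = 63°, tan(α/2) ≈ 1.96261, so f ≈ 15.73 / 3.92522 ≈ 4.0074 mm.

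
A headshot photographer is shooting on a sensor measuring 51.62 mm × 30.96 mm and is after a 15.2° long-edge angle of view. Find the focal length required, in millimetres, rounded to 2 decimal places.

From α = 2·arctan(w/2f) we get f = w / (2·tan(α/2)).
With w = 51.62 mm and α/2 = 7.6°, tan(α/2) ≈ 0.13343, so f ≈ 51.62 / 0.26686 ≈ 193.4370 mm.

193.44 mm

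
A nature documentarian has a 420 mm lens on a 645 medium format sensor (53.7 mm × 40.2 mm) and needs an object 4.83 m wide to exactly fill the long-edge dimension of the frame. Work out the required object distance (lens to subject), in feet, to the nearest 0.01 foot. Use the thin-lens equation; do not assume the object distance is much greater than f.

W: 4.83 m = 4830 mm.
Magnification m = w/W = dᵢ/dₒ; combined with 1/f = 1/dₒ + 1/dᵢ this gives dₒ = f·(1 + W/w).
dₒ = 420 mm × (1 + 4830/53.7) = 420 × 90.9441 ≈ 38196.536 mm = 38196.536/304.8 ft = 125.317 ft.

125.32 ft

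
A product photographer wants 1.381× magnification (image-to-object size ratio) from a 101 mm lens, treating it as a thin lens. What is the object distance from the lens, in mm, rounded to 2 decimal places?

174.14 mm

With m = dᵢ/dₒ and 1/f = 1/dₒ + 1/dᵢ, substituting dᵢ = m·dₒ gives 1/f = (1 + 1/m)/dₒ, hence dₒ = f·(1 + 1/m).
dₒ = 101 × (1 + 1/1.381) = 101 × 1.72411 ≈ 174.135 mm.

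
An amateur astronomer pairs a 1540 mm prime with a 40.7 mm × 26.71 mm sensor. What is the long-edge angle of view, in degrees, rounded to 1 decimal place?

1.5°

Angle of view α = 2·arctan(w/2f) with w = 40.7 mm and f = 1540 mm.
w/2f = 0.01321; arctan(0.01321) ≈ 0.7571°, so α ≈ 1.5142°.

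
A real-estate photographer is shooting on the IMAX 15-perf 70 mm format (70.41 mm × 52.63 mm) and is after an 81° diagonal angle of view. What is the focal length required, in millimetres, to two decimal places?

Sensor diagonal = √(70.41² + 52.63²) = √7727.4850 ≈ 87.9061 mm.
From α = 2·arctan(d/2f) we get f = d / (2·tan(α/2)).
With d = 87.9061 mm and α/2 = 40.5°, tan(α/2) ≈ 0.85408, so f ≈ 87.9061 / 1.70816 ≈ 51.4624 mm.

51.46 mm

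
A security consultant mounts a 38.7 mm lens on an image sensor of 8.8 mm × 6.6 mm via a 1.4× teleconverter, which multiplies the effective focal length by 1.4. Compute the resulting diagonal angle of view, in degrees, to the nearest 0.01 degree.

Effective focal length f = 38.7 × 1.4 = 54.18 mm.
Sensor diagonal = √(8.8² + 6.6²) = √121.0000 ≈ 11.0000 mm.
α = 2·arctan(11.000 / (2 × 54.18)) = 2·arctan(0.10151) ≈ 11.5929°.

11.59°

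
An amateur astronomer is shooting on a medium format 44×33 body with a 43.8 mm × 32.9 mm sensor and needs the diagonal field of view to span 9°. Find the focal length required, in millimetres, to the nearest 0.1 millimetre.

348.0 mm

Sensor diagonal = √(43.8² + 32.9²) = √3000.8500 ≈ 54.7800 mm.
From α = 2·arctan(d/2f) we get f = d / (2·tan(α/2)).
With d = 54.7800 mm and α/2 = 4.5°, tan(α/2) ≈ 0.07870, so f ≈ 54.7800 / 0.15740 ≈ 348.0230 mm.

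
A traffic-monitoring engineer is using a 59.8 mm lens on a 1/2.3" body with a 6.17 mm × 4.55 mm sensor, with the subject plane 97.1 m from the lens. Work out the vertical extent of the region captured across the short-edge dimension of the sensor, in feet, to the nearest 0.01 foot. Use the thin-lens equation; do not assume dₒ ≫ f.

24.22 ft

dₒ: 97.1 m = 97100 mm.
Similar triangles through the lens centre give W/dₒ = h/dᵢ; with 1/f = 1/dₒ + 1/dᵢ this gives W = h·(dₒ − f)/f.
W = 4.55 mm × (97100 − 59.8) / 59.8 = 4.55 × 1622.7458 ≈ 7383.493 mm = 7383.493/304.8 ft = 24.2241 ft.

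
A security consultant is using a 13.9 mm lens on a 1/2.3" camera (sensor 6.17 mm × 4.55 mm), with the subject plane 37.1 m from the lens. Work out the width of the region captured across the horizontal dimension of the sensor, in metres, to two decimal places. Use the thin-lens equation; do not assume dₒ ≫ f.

16.46 m

dₒ: 37.1 m = 37100 mm.
Similar triangles through the lens centre give W/dₒ = w/dᵢ; with 1/f = 1/dₒ + 1/dᵢ this gives W = w·(dₒ − f)/f.
W = 6.17 mm × (37100 − 13.9) / 13.9 = 6.17 × 2668.0647 ≈ 16461.959 mm = 16.462 m.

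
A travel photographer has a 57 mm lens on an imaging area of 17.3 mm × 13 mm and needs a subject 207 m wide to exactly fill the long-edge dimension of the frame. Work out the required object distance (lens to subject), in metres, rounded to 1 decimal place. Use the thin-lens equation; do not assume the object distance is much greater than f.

W: 207 m = 207000 mm.
Magnification m = w/W = dᵢ/dₒ; combined with 1/f = 1/dₒ + 1/dᵢ this gives dₒ = f·(1 + W/w).
dₒ = 57 mm × (1 + 207000/17.3) = 57 × 11966.3179 ≈ 682080.121 mm = 682.08 m.

682.1 m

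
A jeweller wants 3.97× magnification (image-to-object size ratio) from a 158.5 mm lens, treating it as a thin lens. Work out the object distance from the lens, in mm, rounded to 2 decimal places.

198.42 mm

With m = dᵢ/dₒ and 1/f = 1/dₒ + 1/dᵢ, substituting dᵢ = m·dₒ gives 1/f = (1 + 1/m)/dₒ, hence dₒ = f·(1 + 1/m).
dₒ = 158.5 × (1 + 1/3.97) = 158.5 × 1.25189 ≈ 198.424 mm.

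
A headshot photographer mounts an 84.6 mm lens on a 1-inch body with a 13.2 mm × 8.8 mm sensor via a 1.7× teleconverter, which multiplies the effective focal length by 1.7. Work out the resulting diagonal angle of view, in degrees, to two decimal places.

6.31°

Effective focal length f = 84.6 × 1.7 = 143.82 mm.
Sensor diagonal = √(13.2² + 8.8²) = √251.6800 ≈ 15.8644 mm.
α = 2·arctan(15.864 / (2 × 143.82)) = 2·arctan(0.05515) ≈ 6.3138°.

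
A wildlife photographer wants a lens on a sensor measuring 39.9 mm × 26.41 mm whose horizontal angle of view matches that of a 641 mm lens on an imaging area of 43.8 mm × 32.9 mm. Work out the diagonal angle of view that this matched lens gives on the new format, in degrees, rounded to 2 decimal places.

4.69°

Equal horizontal AOV ⇒ f₂ = f₁ · 39.9/43.8 = 641 × 0.91096 ≈ 583.9247 mm.
Sensor diagonal = √(39.9² + 26.41²) = √2289.4981 ≈ 47.8487 mm.
Diagonal AOV on the new format = 2·arctan(47.8487 / (2 × 583.9247)) = 2·arctan(0.04097) ≈ 4.6924°.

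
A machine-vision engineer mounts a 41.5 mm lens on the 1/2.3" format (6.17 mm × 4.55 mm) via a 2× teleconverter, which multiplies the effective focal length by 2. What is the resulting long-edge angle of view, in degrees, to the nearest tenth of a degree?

Effective focal length f = 41.5 × 2 = 83 mm.
α = 2·arctan(6.17 / (2 × 83)) = 2·arctan(0.03717) ≈ 4.2573°.

4.3°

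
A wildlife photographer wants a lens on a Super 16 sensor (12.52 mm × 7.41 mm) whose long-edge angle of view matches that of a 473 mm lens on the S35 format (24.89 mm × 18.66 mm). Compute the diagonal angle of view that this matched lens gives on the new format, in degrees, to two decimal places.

Equal long-edge AOV ⇒ f₂ = f₁ · 12.52/24.89 = 473 × 0.50301 ≈ 237.9253 mm.
Sensor diagonal = √(12.52² + 7.41²) = √211.6585 ≈ 14.5485 mm.
Diagonal AOV on the new format = 2·arctan(14.5485 / (2 × 237.9253)) = 2·arctan(0.03057) ≈ 3.5024°.

3.50°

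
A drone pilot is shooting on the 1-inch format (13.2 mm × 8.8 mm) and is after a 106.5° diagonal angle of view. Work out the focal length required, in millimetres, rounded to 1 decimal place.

Sensor diagonal = √(13.2² + 8.8²) = √251.6800 ≈ 15.8644 mm.
From α = 2·arctan(d/2f) we get f = d / (2·tan(α/2)).
With d = 15.8644 mm and α/2 = 53.25°, tan(α/2) ≈ 1.33916, so f ≈ 15.8644 / 2.67832 ≈ 5.9233 mm.

5.9 mm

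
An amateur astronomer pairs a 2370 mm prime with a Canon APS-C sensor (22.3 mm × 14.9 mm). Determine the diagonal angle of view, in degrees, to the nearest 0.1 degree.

Sensor diagonal = √(22.3² + 14.9²) = √719.3000 ≈ 26.8198 mm.
Angle of view α = 2·arctan(d/2f) with d = 26.8198 mm and f = 2370 mm.
d/2f = 0.00566; arctan(0.00566) ≈ 0.3242°, so α ≈ 0.6484°.

0.6°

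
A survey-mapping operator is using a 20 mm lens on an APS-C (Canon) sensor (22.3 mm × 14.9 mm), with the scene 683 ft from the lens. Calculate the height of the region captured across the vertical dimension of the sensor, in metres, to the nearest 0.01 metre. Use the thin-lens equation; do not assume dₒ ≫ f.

155.08 m

dₒ: 683 ft × 304.8 mm/ft = 208178.39 mm.
Similar triangles through the lens centre give W/dₒ = h/dᵢ; with 1/f = 1/dₒ + 1/dᵢ this gives W = h·(dₒ − f)/f.
W = 14.9 mm × (208178 − 20) / 20 = 14.9 × 10407.9197 ≈ 155078.003 mm = 155.078 m.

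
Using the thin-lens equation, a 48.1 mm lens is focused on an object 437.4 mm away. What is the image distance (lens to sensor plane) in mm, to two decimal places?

54.04 mm

1/dᵢ = 1/f − 1/dₒ = 1/48.1 − 1/437.4 = 0.0185038 mm⁻¹.
dᵢ = 1/0.0185038 ≈ 54.0430 mm.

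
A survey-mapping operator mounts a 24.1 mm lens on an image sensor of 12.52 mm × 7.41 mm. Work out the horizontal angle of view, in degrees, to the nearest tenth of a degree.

Angle of view α = 2·arctan(w/2f) with w = 12.52 mm and f = 24.1 mm.
w/2f = 0.25975; arctan(0.25975) ≈ 14.5609°, so α ≈ 29.1217°.

29.1°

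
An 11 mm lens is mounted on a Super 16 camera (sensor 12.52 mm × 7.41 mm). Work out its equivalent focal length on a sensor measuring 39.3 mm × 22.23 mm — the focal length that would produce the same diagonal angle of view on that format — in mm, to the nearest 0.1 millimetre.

34.1 mm

Sensor diagonal = √(12.52² + 7.41²) = √211.6585 ≈ 14.5485 mm.
Sensor diagonal = √(39.3² + 22.23²) = √2038.6629 ≈ 45.1516 mm.
Equal angle of view means equal diagonal/f ratio, so f₂ = f₁ · (diagonal₂/diagonal₁) = 11 × 45.1516/14.5485.
f₂ = 11 × 3.10352 ≈ 34.139 mm.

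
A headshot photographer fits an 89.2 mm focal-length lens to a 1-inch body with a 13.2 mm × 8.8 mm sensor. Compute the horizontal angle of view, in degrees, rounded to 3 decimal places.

Angle of view α = 2·arctan(w/2f) with w = 13.2 mm and f = 89.2 mm.
w/2f = 0.07399; arctan(0.07399) ≈ 4.2317°, so α ≈ 8.4633°.

8.463°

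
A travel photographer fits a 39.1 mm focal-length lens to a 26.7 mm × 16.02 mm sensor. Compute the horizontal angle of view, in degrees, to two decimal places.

Angle of view α = 2·arctan(w/2f) with w = 26.7 mm and f = 39.1 mm.
w/2f = 0.34143; arctan(0.34143) ≈ 18.8516°, so α ≈ 37.7031°.

37.70°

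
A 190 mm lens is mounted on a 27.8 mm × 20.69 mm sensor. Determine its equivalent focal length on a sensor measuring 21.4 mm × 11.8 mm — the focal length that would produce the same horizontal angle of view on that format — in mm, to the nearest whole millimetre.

Equal angle of view means equal width/f ratio, so f₂ = f₁ · (width₂/width₁) = 190 × 21.4/27.8.
f₂ = 190 × 0.76978 ≈ 146.259 mm.

146 mm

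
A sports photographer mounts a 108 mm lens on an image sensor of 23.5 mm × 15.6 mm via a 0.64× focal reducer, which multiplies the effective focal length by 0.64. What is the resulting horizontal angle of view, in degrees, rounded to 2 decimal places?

19.30°

Effective focal length f = 108 × 0.64 = 69.12 mm.
α = 2·arctan(23.5 / (2 × 69.12)) = 2·arctan(0.16999) ≈ 19.2954°.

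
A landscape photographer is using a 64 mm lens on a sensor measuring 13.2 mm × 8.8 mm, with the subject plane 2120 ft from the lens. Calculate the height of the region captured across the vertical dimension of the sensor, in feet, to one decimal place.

dₒ: 2120 ft × 304.8 mm/ft = 646175.98 mm.
Similar triangles through the lens centre give W/dₒ = h/dᵢ; with 1/f = 1/dₒ + 1/dᵢ this gives W = h·(dₒ − f)/f.
W = 8.8 mm × (646176 − 64) / 64 = 8.8 × 10095.4997 ≈ 88840.397 mm = 88840.397/304.8 ft = 291.471 ft.

291.5 ft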